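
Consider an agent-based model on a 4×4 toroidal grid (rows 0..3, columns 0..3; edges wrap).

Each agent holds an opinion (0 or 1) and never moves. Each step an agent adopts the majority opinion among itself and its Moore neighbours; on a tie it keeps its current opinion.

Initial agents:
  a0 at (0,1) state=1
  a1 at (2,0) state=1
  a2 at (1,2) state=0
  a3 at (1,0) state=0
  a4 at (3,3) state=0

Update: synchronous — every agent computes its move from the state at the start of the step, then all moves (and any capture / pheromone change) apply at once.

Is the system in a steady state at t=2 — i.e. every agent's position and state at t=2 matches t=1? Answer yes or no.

no

t=1: a0@(0,1):0 a1@(2,0):0 a2@(1,2):0 a3@(1,0):1 a4@(3,3):0
t=2: a0@(0,1):0 a1@(2,0):0 a2@(1,2):0 a3@(1,0):0 a4@(3,3):0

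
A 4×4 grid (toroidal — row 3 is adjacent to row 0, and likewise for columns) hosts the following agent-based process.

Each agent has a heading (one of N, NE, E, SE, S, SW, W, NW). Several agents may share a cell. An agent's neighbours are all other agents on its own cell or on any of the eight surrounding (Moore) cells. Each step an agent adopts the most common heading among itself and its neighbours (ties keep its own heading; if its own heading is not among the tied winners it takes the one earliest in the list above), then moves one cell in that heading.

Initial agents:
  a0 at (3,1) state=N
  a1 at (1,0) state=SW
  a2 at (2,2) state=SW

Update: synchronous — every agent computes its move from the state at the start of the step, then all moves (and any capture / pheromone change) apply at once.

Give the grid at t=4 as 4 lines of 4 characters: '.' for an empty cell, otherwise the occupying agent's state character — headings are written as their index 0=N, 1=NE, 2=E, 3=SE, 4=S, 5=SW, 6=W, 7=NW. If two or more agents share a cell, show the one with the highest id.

t=1: a0@(2,1):N a1@(2,3):SW a2@(3,1):SW
t=2: a0@(1,1):N a1@(3,2):SW a2@(0,0):SW
t=3: a0@(0,1):N a1@(0,1):SW a2@(1,3):SW
t=4: a0@(3,1):N a1@(1,0):SW a2@(2,2):SW

....
5...
..5.
.0..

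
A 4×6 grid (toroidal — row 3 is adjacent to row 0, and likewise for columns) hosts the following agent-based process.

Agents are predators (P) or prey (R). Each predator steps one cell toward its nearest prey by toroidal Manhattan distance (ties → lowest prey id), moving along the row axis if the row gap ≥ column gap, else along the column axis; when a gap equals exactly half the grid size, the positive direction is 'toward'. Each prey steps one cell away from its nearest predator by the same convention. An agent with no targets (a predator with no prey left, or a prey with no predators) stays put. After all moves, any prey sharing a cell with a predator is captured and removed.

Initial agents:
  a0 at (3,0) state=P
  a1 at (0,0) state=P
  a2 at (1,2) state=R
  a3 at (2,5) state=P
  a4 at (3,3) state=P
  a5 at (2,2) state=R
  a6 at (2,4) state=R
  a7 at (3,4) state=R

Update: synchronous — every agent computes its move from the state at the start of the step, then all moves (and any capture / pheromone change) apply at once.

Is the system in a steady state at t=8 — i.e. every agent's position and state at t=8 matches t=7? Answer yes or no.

t=1: a0@(3,5):P a1@(0,1):P a2@(1,3):R a3@(2,4):P a4@(3,4):P a5@(1,2):R a6@(2,3):R
t=2: a0@(3,4):P a1@(1,1):P a2@(0,3):R a3@(2,3):P a4@(2,4):P a5@(2,2):R a6@(2,2):R
t=3: a0@(0,4):P a1@(2,1):P a2@(1,3):R a3@(2,2):P a4@(2,3):P
t=4: a0@(1,4):P a1@(2,2):P a2@(0,3):R a3@(1,2):P a4@(1,3):P
t=5: a0@(0,4):P a1@(3,2):P a2@(3,3):R a3@(0,2):P a4@(0,3):P
t=6: a0@(3,4):P a1@(3,3):P a3@(3,2):P a4@(3,3):P
t=7: (unchanged — steady state)

yes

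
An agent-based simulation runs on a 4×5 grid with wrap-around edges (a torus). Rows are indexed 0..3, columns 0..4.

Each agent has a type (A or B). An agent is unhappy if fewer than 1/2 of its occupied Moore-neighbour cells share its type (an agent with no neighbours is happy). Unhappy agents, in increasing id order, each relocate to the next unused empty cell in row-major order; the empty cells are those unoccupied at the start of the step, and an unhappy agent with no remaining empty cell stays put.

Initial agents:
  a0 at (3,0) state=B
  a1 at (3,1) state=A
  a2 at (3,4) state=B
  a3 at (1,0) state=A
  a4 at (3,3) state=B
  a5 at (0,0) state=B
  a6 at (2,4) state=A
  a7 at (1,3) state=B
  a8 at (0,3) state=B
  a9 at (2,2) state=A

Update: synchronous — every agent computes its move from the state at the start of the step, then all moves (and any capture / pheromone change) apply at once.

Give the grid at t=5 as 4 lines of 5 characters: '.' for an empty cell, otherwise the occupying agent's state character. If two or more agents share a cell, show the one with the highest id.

t=1: a0@(3,0):B a1@(0,1):A a2@(3,4):B a3@(1,0):A a4@(3,3):B a5@(0,0):B a6@(0,2):A a7@(0,4):B a8@(0,3):B a9@(1,1):A
t=2: (unchanged — steady state)

BAABB
AA...
.....
B..BB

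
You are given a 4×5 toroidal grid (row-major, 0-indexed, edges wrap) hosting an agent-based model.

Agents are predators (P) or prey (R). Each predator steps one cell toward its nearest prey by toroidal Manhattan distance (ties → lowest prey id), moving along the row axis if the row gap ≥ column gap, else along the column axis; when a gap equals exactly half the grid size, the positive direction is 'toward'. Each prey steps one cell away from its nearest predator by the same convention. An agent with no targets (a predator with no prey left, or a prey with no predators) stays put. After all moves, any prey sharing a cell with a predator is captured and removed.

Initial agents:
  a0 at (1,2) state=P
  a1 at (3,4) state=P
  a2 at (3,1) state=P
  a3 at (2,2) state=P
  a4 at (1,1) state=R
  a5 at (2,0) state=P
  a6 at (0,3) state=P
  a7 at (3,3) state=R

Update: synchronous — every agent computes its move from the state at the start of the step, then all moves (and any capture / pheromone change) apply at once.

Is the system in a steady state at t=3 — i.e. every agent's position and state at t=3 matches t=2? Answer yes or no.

t=1: a0@(1,1):P a1@(3,3):P a2@(0,1):P a3@(1,2):P a5@(1,0):P a6@(3,3):P a7@(3,2):R
t=2: a0@(2,1):P a1@(3,2):P a2@(3,1):P a3@(2,2):P a5@(2,0):P a6@(3,2):P
t=3: (unchanged — steady state)

yes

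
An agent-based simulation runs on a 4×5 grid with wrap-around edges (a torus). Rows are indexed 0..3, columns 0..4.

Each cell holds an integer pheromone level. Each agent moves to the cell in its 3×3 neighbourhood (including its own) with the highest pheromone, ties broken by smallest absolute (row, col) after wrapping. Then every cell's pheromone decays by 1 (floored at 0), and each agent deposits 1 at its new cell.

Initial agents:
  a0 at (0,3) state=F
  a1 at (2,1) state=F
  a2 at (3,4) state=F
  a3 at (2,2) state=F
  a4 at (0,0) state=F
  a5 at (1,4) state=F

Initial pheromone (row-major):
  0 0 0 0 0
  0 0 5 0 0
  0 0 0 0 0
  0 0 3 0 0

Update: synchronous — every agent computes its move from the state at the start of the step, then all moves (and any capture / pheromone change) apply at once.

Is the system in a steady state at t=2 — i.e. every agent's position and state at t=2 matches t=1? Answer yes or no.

t=1: a0@(1,2) a1@(1,2) a2@(0,0) a3@(1,2) a4@(0,0) a5@(0,0) | pheromone: 3 0 0 0 0 / 0 0 7 0 0 / 0 0 0 0 0 / 0 0 2 0 0
t=2: a0@(1,2) a1@(1,2) a2@(0,0) a3@(1,2) a4@(0,0) a5@(0,0) | pheromone: 5 0 0 0 0 / 0 0 9 0 0 / 0 0 0 0 0 / 0 0 1 0 0

yes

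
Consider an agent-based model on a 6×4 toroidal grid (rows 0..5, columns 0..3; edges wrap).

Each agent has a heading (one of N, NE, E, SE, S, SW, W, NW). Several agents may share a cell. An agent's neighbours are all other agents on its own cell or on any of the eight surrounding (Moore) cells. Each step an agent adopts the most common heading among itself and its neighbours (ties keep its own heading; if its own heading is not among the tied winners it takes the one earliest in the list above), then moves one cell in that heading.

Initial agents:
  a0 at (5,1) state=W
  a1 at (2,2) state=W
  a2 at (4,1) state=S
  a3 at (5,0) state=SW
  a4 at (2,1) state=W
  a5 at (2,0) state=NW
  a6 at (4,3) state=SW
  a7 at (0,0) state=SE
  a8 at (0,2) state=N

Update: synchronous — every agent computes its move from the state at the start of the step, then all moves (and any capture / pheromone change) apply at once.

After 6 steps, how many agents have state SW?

5

t=1: a0@(5,0):W a1@(2,1):W a2@(5,1):S a3@(0,3):SW a4@(2,0):W a5@(1,3):NW a6@(5,2):SW a7@(1,1):SE a8@(5,2):N
t=2: a0@(5,3):W a1@(2,0):W a2@(0,1):S a3@(1,2):SW a4@(2,3):W a5@(0,2):NW a6@(0,1):SW a7@(1,0):W a8@(0,1):SW
t=3: a0@(5,2):W a1@(2,3):W a2@(1,0):SW a3@(2,1):SW a4@(2,2):W a5@(1,1):SW a6@(1,0):SW a7@(1,3):W a8@(1,0):SW
t=4: a0@(5,1):W a1@(2,2):W a2@(2,3):SW a3@(3,0):SW a4@(2,1):W a5@(2,0):SW a6@(2,3):SW a7@(1,2):W a8@(2,3):SW
t=5: a0@(5,0):W a1@(2,1):W a2@(3,2):SW a3@(4,3):SW a4@(2,0):W a5@(3,3):SW a6@(3,2):SW a7@(1,1):W a8@(3,2):SW
t=6: a0@(5,3):W a1@(2,0):W a2@(4,1):SW a3@(5,2):SW a4@(2,3):W a5@(4,2):SW a6@(4,1):SW a7@(1,0):W a8@(4,1):SW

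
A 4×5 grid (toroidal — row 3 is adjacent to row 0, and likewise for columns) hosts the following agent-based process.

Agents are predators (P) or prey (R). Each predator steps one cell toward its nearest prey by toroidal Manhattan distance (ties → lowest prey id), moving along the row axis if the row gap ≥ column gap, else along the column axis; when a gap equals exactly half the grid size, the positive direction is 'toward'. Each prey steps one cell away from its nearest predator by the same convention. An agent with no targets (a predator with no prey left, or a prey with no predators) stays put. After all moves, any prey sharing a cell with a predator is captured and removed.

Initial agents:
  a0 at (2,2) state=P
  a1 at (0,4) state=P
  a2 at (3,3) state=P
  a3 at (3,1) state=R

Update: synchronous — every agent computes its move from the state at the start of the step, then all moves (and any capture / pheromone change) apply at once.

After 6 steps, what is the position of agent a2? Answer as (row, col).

(0, 2)

t=1: a0@(3,2):P a1@(0,0):P a2@(3,2):P a3@(0,1):R
t=2: a0@(0,2):P a1@(0,1):P a2@(0,2):P
t=3: (unchanged — steady state)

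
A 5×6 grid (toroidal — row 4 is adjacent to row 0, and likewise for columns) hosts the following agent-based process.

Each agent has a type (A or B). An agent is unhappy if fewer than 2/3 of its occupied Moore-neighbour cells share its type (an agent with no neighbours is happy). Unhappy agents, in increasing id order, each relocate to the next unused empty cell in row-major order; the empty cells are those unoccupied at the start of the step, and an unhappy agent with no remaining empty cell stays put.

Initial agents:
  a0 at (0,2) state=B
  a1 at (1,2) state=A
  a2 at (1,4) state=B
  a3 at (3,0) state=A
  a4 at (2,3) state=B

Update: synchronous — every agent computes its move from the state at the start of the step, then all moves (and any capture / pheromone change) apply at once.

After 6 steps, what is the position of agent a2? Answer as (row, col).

(0, 1)

t=1: a0@(0,0):B a1@(0,1):A a2@(1,4):B a3@(3,0):A a4@(0,3):B
t=2: a0@(0,2):B a1@(0,4):A a2@(1,4):B a3@(3,0):A a4@(0,3):B
t=3: a0@(0,2):B a1@(0,0):A a2@(0,1):B a3@(3,0):A a4@(0,3):B
t=4: a0@(0,2):B a1@(0,4):A a2@(0,5):B a3@(3,0):A a4@(0,3):B
t=5: a0@(0,2):B a1@(0,0):A a2@(0,1):B a3@(3,0):A a4@(1,0):B
t=6: a0@(0,2):B a1@(0,3):A a2@(0,1):B a3@(3,0):A a4@(0,4):B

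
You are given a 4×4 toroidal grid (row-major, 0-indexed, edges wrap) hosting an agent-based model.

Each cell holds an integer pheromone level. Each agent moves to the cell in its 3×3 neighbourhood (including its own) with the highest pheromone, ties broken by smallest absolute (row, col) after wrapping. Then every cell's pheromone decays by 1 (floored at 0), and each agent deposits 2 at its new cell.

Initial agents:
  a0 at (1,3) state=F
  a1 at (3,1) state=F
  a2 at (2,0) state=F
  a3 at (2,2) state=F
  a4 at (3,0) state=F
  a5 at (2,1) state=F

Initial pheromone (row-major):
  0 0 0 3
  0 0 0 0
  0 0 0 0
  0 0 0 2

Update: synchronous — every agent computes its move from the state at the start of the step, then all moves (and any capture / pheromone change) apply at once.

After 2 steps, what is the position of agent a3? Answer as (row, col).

t=1: a0@(0,3) a1@(0,0) a2@(3,3) a3@(3,3) a4@(0,3) a5@(1,0) | pheromone: 2 0 0 6 / 2 0 0 0 / 0 0 0 0 / 0 0 0 5
t=2: a0@(0,3) a1@(0,3) a2@(0,3) a3@(0,3) a4@(0,3) a5@(0,3) | pheromone: 1 0 0 17 / 1 0 0 0 / 0 0 0 0 / 0 0 0 4

(0, 3)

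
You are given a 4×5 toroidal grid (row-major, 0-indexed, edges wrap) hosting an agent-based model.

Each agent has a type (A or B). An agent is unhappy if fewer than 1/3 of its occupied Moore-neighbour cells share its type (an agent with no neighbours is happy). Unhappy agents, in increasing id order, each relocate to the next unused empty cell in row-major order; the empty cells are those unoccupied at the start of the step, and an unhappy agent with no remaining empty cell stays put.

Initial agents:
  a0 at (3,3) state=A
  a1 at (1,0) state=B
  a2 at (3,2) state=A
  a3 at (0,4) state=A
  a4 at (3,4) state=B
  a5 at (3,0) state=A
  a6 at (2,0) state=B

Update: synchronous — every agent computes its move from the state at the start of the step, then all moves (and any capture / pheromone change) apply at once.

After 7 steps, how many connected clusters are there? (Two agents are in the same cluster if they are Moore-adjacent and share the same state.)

t=1: a0@(3,3):A a1@(1,0):B a2@(3,2):A a3@(0,4):A a4@(0,0):B a5@(3,0):A a6@(2,0):B
t=2: (unchanged — steady state)

2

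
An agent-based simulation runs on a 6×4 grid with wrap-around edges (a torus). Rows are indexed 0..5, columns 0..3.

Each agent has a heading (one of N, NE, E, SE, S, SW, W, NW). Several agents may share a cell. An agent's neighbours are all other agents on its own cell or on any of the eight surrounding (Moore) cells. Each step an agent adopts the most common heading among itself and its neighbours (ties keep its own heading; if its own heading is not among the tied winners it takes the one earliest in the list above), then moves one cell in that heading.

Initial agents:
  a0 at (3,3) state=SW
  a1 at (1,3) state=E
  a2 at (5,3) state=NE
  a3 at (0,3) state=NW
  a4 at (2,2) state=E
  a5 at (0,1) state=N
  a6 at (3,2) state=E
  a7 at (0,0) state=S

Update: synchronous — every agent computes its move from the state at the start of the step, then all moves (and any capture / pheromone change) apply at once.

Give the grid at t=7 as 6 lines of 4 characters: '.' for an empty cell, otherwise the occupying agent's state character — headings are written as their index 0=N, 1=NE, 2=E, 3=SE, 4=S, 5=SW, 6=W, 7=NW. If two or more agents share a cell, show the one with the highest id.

....
..2.
.2..
.22.
..2.
....

t=1: a0@(3,0):E a1@(1,0):E a2@(4,0):NE a3@(5,2):NW a4@(2,3):E a5@(5,1):N a6@(3,3):E a7@(1,0):S
t=2: a0@(3,1):E a1@(1,1):E a2@(4,1):E a3@(4,1):NW a4@(2,0):E a5@(4,1):N a6@(3,0):E a7@(1,1):E
t=3: a0@(3,2):E a1@(1,2):E a2@(4,2):E a3@(4,2):E a4@(2,1):E a5@(4,2):E a6@(3,1):E a7@(1,2):E
t=4: a0@(3,3):E a1@(1,3):E a2@(4,3):E a3@(4,3):E a4@(2,2):E a5@(4,3):E a6@(3,2):E a7@(1,3):E
t=5: a0@(3,0):E a1@(1,0):E a2@(4,0):E a3@(4,0):E a4@(2,3):E a5@(4,0):E a6@(3,3):E a7@(1,0):E
t=6: a0@(3,1):E a1@(1,1):E a2@(4,1):E a3@(4,1):E a4@(2,0):E a5@(4,1):E a6@(3,0):E a7@(1,1):E
t=7: a0@(3,2):E a1@(1,2):E a2@(4,2):E a3@(4,2):E a4@(2,1):E a5@(4,2):E a6@(3,1):E a7@(1,2):E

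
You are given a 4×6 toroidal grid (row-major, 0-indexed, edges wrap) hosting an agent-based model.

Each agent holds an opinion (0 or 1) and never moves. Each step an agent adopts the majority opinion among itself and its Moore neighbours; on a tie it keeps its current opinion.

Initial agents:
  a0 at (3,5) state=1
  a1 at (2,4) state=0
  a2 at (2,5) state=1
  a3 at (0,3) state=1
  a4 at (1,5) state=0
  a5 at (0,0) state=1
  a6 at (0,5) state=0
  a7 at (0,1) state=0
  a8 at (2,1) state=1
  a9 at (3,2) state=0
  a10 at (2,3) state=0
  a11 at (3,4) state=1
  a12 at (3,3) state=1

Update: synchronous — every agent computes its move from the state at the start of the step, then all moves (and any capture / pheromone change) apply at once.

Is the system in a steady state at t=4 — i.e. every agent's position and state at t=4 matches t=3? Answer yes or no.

no

t=1: a0@(3,5):1 a1@(2,4):1 a2@(2,5):1 a3@(0,3):1 a4@(1,5):0 a5@(0,0):0 a6@(0,5):1 a7@(0,1):0 a8@(2,1):1 a9@(3,2):0 a10@(2,3):0 a11@(3,4):1 a12@(3,3):1
t=2: a0@(3,5):1 a1@(2,4):1 a2@(2,5):1 a3@(0,3):1 a4@(1,5):1 a5@(0,0):0 a6@(0,5):1 a7@(0,1):0 a8@(2,1):1 a9@(3,2):0 a10@(2,3):1 a11@(3,4):1 a12@(3,3):1
t=3: a0@(3,5):1 a1@(2,4):1 a2@(2,5):1 a3@(0,3):1 a4@(1,5):1 a5@(0,0):1 a6@(0,5):1 a7@(0,1):0 a8@(2,1):1 a9@(3,2):1 a10@(2,3):1 a11@(3,4):1 a12@(3,3):1
t=4: a0@(3,5):1 a1@(2,4):1 a2@(2,5):1 a3@(0,3):1 a4@(1,5):1 a5@(0,0):1 a6@(0,5):1 a7@(0,1):1 a8@(2,1):1 a9@(3,2):1 a10@(2,3):1 a11@(3,4):1 a12@(3,3):1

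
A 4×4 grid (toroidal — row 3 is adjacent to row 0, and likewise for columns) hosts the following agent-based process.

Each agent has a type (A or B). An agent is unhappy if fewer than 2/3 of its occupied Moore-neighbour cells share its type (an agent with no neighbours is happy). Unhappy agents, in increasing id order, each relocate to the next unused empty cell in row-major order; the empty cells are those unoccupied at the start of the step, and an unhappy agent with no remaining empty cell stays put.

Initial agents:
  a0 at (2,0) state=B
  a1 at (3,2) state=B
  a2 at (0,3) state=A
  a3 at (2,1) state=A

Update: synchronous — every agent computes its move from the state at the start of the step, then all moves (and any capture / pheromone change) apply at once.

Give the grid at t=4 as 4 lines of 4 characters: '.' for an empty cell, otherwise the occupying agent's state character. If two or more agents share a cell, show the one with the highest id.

...B
.BAA
....
....

t=1: a0@(0,0):B a1@(0,1):B a2@(0,2):A a3@(1,0):A
t=2: a0@(0,3):B a1@(1,1):B a2@(1,2):A a3@(1,3):A
t=3: a0@(0,0):B a1@(0,1):B a2@(0,2):A a3@(1,0):A
t=4: a0@(0,3):B a1@(1,1):B a2@(1,2):A a3@(1,3):A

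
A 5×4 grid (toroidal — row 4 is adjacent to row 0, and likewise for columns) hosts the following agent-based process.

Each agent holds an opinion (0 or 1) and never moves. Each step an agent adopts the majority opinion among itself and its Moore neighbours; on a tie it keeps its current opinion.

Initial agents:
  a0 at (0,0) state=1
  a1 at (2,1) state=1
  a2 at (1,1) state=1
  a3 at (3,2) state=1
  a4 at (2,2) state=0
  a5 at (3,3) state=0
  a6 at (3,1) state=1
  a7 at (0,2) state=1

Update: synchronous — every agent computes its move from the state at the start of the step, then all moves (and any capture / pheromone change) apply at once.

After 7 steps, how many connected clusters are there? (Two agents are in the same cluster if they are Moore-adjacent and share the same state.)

t=1: a0@(0,0):1 a1@(2,1):1 a2@(1,1):1 a3@(3,2):1 a4@(2,2):1 a5@(3,3):0 a6@(3,1):1 a7@(0,2):1
t=2: a0@(0,0):1 a1@(2,1):1 a2@(1,1):1 a3@(3,2):1 a4@(2,2):1 a5@(3,3):1 a6@(3,1):1 a7@(0,2):1
t=3: (unchanged — steady state)

1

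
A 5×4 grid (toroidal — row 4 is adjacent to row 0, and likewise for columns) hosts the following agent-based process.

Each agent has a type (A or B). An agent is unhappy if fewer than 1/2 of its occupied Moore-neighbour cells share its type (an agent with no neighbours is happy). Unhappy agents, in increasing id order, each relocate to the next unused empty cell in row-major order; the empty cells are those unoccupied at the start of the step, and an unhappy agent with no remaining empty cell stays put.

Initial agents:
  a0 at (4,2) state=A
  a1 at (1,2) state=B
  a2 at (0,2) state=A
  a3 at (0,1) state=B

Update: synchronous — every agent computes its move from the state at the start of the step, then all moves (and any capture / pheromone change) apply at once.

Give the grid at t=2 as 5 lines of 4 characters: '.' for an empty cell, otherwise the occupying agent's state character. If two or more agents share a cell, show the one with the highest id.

.AA.
B.B.
....
....
....

t=1: a0@(4,2):A a1@(1,2):B a2@(0,0):A a3@(0,3):B
t=2: a0@(0,1):A a1@(1,2):B a2@(0,2):A a3@(1,0):B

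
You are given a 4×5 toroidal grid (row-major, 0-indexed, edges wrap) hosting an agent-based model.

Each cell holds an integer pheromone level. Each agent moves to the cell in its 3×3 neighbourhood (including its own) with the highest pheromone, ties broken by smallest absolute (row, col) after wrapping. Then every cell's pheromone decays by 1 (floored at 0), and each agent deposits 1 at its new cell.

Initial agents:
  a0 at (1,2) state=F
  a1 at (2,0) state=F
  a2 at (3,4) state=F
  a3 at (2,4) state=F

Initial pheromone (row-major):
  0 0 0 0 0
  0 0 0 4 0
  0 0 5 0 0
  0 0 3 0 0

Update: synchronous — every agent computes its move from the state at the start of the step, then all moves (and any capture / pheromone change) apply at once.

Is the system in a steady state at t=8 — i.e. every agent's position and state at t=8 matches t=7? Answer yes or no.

yes

t=1: a0@(2,2) a1@(1,0) a2@(0,0) a3@(1,3) | pheromone: 1 0 0 0 0 / 1 0 0 4 0 / 0 0 5 0 0 / 0 0 2 0 0
t=2: a0@(2,2) a1@(0,0) a2@(0,0) a3@(2,2) | pheromone: 2 0 0 0 0 / 0 0 0 3 0 / 0 0 6 0 0 / 0 0 1 0 0
t=3: a0@(2,2) a1@(0,0) a2@(0,0) a3@(2,2) | pheromone: 3 0 0 0 0 / 0 0 0 2 0 / 0 0 7 0 0 / 0 0 0 0 0
t=4: a0@(2,2) a1@(0,0) a2@(0,0) a3@(2,2) | pheromone: 4 0 0 0 0 / 0 0 0 1 0 / 0 0 8 0 0 / 0 0 0 0 0
t=5: a0@(2,2) a1@(0,0) a2@(0,0) a3@(2,2) | pheromone: 5 0 0 0 0 / 0 0 0 0 0 / 0 0 9 0 0 / 0 0 0 0 0
t=6: a0@(2,2) a1@(0,0) a2@(0,0) a3@(2,2) | pheromone: 6 0 0 0 0 / 0 0 0 0 0 / 0 0 10 0 0 / 0 0 0 0 0
t=7: a0@(2,2) a1@(0,0) a2@(0,0) a3@(2,2) | pheromone: 7 0 0 0 0 / 0 0 0 0 0 / 0 0 11 0 0 / 0 0 0 0 0
t=8: a0@(2,2) a1@(0,0) a2@(0,0) a3@(2,2) | pheromone: 8 0 0 0 0 / 0 0 0 0 0 / 0 0 12 0 0 / 0 0 0 0 0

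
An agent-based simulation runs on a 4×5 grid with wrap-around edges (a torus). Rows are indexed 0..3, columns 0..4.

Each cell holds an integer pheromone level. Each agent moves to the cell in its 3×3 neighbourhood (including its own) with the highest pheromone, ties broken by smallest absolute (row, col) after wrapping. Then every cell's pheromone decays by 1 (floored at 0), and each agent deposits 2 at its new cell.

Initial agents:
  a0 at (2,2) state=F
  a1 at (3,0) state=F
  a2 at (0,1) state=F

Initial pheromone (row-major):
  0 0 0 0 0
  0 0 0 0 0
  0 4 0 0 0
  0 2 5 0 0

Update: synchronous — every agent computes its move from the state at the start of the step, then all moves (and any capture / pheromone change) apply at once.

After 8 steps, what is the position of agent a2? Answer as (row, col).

(3, 2)

t=1: a0@(3,2) a1@(2,1) a2@(3,2) | pheromone: 0 0 0 0 0 / 0 0 0 0 0 / 0 5 0 0 0 / 0 1 8 0 0
t=2: a0@(3,2) a1@(3,2) a2@(3,2) | pheromone: 0 0 0 0 0 / 0 0 0 0 0 / 0 4 0 0 0 / 0 0 13 0 0
t=3: a0@(3,2) a1@(3,2) a2@(3,2) | pheromone: 0 0 0 0 0 / 0 0 0 0 0 / 0 3 0 0 0 / 0 0 18 0 0
t=4: a0@(3,2) a1@(3,2) a2@(3,2) | pheromone: 0 0 0 0 0 / 0 0 0 0 0 / 0 2 0 0 0 / 0 0 23 0 0
t=5: a0@(3,2) a1@(3,2) a2@(3,2) | pheromone: 0 0 0 0 0 / 0 0 0 0 0 / 0 1 0 0 0 / 0 0 28 0 0
t=6: a0@(3,2) a1@(3,2) a2@(3,2) | pheromone: 0 0 0 0 0 / 0 0 0 0 0 / 0 0 0 0 0 / 0 0 33 0 0
t=7: a0@(3,2) a1@(3,2) a2@(3,2) | pheromone: 0 0 0 0 0 / 0 0 0 0 0 / 0 0 0 0 0 / 0 0 38 0 0
t=8: a0@(3,2) a1@(3,2) a2@(3,2) | pheromone: 0 0 0 0 0 / 0 0 0 0 0 / 0 0 0 0 0 / 0 0 43 0 0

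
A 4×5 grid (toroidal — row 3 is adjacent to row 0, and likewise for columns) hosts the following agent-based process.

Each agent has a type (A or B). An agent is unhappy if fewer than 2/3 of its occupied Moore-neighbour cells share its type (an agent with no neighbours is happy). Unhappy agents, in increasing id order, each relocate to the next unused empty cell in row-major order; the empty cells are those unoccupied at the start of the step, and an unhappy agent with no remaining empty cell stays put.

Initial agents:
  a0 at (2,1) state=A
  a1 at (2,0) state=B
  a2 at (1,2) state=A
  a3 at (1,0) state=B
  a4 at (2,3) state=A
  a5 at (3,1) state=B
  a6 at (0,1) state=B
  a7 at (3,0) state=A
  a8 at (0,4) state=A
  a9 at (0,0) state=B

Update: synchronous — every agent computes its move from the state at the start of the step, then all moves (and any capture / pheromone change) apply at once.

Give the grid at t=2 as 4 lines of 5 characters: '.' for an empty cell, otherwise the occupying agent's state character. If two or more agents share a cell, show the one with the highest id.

t=1: a0@(0,2):A a1@(0,3):B a2@(1,2):A a3@(1,1):B a4@(2,3):A a5@(1,3):B a6@(1,4):B a7@(2,2):A a8@(2,4):A a9@(3,2):B
t=2: a0@(0,0):A a1@(0,1):B a2@(0,4):A a3@(1,0):B a4@(2,0):A a5@(2,1):B a6@(3,0):B a7@(3,1):A a8@(3,3):A a9@(3,4):B

AB..A
B....
AB...
BA.AB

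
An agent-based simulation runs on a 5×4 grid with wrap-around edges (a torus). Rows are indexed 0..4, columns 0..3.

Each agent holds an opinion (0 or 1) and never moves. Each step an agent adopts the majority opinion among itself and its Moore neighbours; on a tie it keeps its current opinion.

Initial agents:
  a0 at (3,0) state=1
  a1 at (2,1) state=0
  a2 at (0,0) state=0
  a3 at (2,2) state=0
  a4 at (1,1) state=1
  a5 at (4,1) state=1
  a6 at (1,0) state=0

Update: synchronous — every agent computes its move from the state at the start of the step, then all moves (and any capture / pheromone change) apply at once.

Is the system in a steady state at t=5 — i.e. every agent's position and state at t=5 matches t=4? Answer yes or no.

yes

t=1: a0@(3,0):1 a1@(2,1):0 a2@(0,0):0 a3@(2,2):0 a4@(1,1):0 a5@(4,1):1 a6@(1,0):0
t=2: (unchanged — steady state)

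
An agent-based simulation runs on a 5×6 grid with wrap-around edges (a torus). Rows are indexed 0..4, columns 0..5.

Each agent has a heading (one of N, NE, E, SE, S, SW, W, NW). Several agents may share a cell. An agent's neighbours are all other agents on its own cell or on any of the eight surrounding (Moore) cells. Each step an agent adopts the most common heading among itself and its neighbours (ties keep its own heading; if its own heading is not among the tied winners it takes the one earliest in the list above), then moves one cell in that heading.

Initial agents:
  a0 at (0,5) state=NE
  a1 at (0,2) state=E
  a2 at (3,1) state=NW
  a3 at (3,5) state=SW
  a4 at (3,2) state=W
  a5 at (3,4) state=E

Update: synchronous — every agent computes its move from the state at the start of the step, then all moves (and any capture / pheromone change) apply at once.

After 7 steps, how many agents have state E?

6

t=1: a0@(4,0):NE a1@(0,3):E a2@(2,0):NW a3@(4,4):SW a4@(3,1):W a5@(3,5):E
t=2: a0@(3,1):NE a1@(0,4):E a2@(1,5):NW a3@(4,5):E a4@(3,0):W a5@(3,0):E
t=3: a0@(2,2):NE a1@(0,5):E a2@(0,4):NW a3@(4,0):E a4@(3,1):E a5@(3,1):E
t=4: a0@(2,3):E a1@(0,0):E a2@(4,3):NW a3@(4,1):E a4@(3,2):E a5@(3,2):E
t=5: a0@(2,4):E a1@(0,1):E a2@(4,4):E a3@(4,2):E a4@(3,3):E a5@(3,3):E
t=6: a0@(2,5):E a1@(0,2):E a2@(4,5):E a3@(4,3):E a4@(3,4):E a5@(3,4):E
t=7: a0@(2,0):E a1@(0,3):E a2@(4,0):E a3@(4,4):E a4@(3,5):E a5@(3,5):E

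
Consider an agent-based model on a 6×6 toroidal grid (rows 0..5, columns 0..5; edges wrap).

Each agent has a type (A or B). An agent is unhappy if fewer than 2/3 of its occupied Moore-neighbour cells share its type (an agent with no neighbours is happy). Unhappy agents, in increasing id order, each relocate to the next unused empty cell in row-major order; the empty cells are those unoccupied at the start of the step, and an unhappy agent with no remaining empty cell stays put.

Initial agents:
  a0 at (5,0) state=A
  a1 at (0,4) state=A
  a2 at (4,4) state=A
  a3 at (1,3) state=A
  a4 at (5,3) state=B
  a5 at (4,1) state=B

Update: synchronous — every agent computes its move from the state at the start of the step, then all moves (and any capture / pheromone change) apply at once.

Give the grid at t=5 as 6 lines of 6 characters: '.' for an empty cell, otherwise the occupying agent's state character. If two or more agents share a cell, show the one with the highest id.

...AA.
..AABB
......
......
......
......

t=1: a0@(0,0):A a1@(0,1):A a2@(0,2):A a3@(1,3):A a4@(0,3):B a5@(0,5):B
t=2: a0@(0,4):A a1@(0,1):A a2@(0,2):A a3@(1,0):A a4@(1,1):B a5@(1,2):B
t=3: a0@(0,4):A a1@(0,0):A a2@(0,3):A a3@(0,5):A a4@(1,3):B a5@(1,4):B
t=4: a0@(0,1):A a1@(0,0):A a2@(0,2):A a3@(0,5):A a4@(1,0):B a5@(1,1):B
t=5: a0@(0,3):A a1@(0,4):A a2@(1,2):A a3@(1,3):A a4@(1,4):B a5@(1,5):B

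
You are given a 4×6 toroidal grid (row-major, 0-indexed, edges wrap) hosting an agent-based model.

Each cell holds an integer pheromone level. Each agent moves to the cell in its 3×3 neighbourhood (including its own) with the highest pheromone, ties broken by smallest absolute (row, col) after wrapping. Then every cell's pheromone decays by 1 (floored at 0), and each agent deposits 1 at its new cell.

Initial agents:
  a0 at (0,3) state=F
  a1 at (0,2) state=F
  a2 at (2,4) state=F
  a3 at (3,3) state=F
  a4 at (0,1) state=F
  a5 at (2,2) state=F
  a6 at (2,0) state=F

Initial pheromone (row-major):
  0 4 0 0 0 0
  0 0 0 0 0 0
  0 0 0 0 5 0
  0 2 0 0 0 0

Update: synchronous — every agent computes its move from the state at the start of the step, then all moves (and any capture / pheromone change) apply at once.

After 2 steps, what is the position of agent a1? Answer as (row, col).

t=1: a0@(0,2) a1@(0,1) a2@(2,4) a3@(2,4) a4@(0,1) a5@(3,1) a6@(3,1) | pheromone: 0 5 1 0 0 0 / 0 0 0 0 0 0 / 0 0 0 0 6 0 / 0 3 0 0 0 0
t=2: a0@(0,1) a1@(0,1) a2@(2,4) a3@(2,4) a4@(0,1) a5@(0,1) a6@(0,1) | pheromone: 0 9 0 0 0 0 / 0 0 0 0 0 0 / 0 0 0 0 7 0 / 0 2 0 0 0 0

(0, 1)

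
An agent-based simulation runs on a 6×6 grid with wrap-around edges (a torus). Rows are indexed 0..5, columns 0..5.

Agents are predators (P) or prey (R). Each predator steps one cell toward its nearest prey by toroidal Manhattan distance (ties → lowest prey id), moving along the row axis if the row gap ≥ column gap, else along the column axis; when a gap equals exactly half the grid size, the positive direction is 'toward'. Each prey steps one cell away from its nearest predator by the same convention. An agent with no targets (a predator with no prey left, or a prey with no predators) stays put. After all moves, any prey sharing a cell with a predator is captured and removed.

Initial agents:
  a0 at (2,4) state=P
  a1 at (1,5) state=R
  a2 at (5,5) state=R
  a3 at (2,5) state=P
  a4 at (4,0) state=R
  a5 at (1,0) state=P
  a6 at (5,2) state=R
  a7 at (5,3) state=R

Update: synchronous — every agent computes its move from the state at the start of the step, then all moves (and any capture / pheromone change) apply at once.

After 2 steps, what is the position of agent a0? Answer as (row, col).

(0, 4)

t=1: a0@(1,4):P a1@(0,5):R a2@(4,5):R a3@(1,5):P a4@(5,0):R a5@(1,5):P a6@(4,2):R a7@(4,3):R
t=2: a0@(0,4):P a1@(5,5):R a2@(3,5):R a3@(0,5):P a4@(4,0):R a5@(0,5):P a6@(3,2):R a7@(3,3):R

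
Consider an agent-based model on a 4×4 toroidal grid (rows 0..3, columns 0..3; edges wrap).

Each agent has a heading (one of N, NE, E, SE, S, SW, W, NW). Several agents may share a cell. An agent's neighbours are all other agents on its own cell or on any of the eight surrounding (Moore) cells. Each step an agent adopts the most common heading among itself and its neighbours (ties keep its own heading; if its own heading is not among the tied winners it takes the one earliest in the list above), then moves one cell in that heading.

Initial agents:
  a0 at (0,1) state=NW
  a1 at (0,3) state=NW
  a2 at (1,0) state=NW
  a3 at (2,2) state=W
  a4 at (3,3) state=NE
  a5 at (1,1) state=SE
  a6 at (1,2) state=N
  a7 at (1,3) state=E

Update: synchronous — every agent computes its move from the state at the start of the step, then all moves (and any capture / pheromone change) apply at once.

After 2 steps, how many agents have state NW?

t=1: a0@(3,0):NW a1@(3,2):NW a2@(0,3):NW a3@(2,1):W a4@(2,0):NE a5@(0,0):NW a6@(0,1):NW a7@(0,2):NW
t=2: a0@(2,3):NW a1@(2,1):NW a2@(3,2):NW a3@(1,0):NW a4@(1,1):NE a5@(3,3):NW a6@(3,0):NW a7@(3,1):NW

7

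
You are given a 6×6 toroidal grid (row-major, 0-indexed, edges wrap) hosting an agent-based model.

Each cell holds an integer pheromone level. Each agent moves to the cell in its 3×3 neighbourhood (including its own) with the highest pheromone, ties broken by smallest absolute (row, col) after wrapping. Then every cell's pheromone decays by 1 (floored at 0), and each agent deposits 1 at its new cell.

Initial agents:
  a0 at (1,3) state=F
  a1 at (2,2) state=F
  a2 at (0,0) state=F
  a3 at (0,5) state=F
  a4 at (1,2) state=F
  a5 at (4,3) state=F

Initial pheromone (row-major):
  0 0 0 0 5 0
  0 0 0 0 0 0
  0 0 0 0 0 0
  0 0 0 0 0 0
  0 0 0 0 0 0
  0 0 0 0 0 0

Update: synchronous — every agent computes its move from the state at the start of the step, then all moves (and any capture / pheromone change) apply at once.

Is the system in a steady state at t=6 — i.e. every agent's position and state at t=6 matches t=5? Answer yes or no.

yes

t=1: a0@(0,4) a1@(1,1) a2@(0,0) a3@(0,4) a4@(0,1) a5@(3,2) | pheromone: 1 1 0 0 6 0 / 0 1 0 0 0 0 / 0 0 0 0 0 0 / 0 0 1 0 0 0 / 0 0 0 0 0 0 / 0 0 0 0 0 0
t=2: a0@(0,4) a1@(0,0) a2@(0,0) a3@(0,4) a4@(0,0) a5@(3,2) | pheromone: 3 0 0 0 7 0 / 0 0 0 0 0 0 / 0 0 0 0 0 0 / 0 0 1 0 0 0 / 0 0 0 0 0 0 / 0 0 0 0 0 0
t=3: a0@(0,4) a1@(0,0) a2@(0,0) a3@(0,4) a4@(0,0) a5@(3,2) | pheromone: 5 0 0 0 8 0 / 0 0 0 0 0 0 / 0 0 0 0 0 0 / 0 0 1 0 0 0 / 0 0 0 0 0 0 / 0 0 0 0 0 0
t=4: a0@(0,4) a1@(0,0) a2@(0,0) a3@(0,4) a4@(0,0) a5@(3,2) | pheromone: 7 0 0 0 9 0 / 0 0 0 0 0 0 / 0 0 0 0 0 0 / 0 0 1 0 0 0 / 0 0 0 0 0 0 / 0 0 0 0 0 0
t=5: a0@(0,4) a1@(0,0) a2@(0,0) a3@(0,4) a4@(0,0) a5@(3,2) | pheromone: 9 0 0 0 10 0 / 0 0 0 0 0 0 / 0 0 0 0 0 0 / 0 0 1 0 0 0 / 0 0 0 0 0 0 / 0 0 0 0 0 0
t=6: a0@(0,4) a1@(0,0) a2@(0,0) a3@(0,4) a4@(0,0) a5@(3,2) | pheromone: 11 0 0 0 11 0 / 0 0 0 0 0 0 / 0 0 0 0 0 0 / 0 0 1 0 0 0 / 0 0 0 0 0 0 / 0 0 0 0 0 0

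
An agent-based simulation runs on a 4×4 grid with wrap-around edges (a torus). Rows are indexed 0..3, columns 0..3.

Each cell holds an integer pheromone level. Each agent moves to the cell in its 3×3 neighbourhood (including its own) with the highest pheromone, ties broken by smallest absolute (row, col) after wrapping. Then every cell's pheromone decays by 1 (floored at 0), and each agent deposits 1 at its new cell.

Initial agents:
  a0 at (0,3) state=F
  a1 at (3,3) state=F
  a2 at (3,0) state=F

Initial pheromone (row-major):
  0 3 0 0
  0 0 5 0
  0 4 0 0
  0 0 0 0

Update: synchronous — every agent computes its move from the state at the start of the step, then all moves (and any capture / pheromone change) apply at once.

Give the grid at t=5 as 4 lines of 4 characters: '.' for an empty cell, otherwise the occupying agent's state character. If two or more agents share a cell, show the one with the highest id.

....
..F.
....
....

t=1: a0@(1,2) a1@(0,0) a2@(2,1) | pheromone: 1 2 0 0 / 0 0 5 0 / 0 4 0 0 / 0 0 0 0
t=2: a0@(1,2) a1@(0,1) a2@(1,2) | pheromone: 0 2 0 0 / 0 0 6 0 / 0 3 0 0 / 0 0 0 0
t=3: a0@(1,2) a1@(1,2) a2@(1,2) | pheromone: 0 1 0 0 / 0 0 8 0 / 0 2 0 0 / 0 0 0 0
t=4: a0@(1,2) a1@(1,2) a2@(1,2) | pheromone: 0 0 0 0 / 0 0 10 0 / 0 1 0 0 / 0 0 0 0
t=5: a0@(1,2) a1@(1,2) a2@(1,2) | pheromone: 0 0 0 0 / 0 0 12 0 / 0 0 0 0 / 0 0 0 0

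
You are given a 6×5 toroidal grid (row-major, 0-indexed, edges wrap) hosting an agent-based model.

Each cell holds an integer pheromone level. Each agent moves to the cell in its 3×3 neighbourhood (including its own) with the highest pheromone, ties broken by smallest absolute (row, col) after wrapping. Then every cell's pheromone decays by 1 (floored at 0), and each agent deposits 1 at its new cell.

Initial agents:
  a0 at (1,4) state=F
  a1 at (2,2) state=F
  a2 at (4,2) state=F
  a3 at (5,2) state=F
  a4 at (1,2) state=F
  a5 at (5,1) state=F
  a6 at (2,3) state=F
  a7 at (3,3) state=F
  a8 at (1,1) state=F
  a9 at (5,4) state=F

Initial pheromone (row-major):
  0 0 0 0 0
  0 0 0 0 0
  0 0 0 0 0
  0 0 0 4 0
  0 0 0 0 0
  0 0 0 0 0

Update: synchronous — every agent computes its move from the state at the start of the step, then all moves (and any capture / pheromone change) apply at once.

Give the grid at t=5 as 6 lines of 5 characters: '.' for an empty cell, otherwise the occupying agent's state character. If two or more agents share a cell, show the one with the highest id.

t=1: a0@(0,0) a1@(3,3) a2@(3,3) a3@(0,1) a4@(0,1) a5@(0,0) a6@(3,3) a7@(3,3) a8@(0,0) a9@(0,0) | pheromone: 4 2 0 0 0 / 0 0 0 0 0 / 0 0 0 0 0 / 0 0 0 7 0 / 0 0 0 0 0 / 0 0 0 0 0
t=2: a0@(0,0) a1@(3,3) a2@(3,3) a3@(0,0) a4@(0,0) a5@(0,0) a6@(3,3) a7@(3,3) a8@(0,0) a9@(0,0) | pheromone: 9 1 0 0 0 / 0 0 0 0 0 / 0 0 0 0 0 / 0 0 0 10 0 / 0 0 0 0 0 / 0 0 0 0 0
t=3: a0@(0,0) a1@(3,3) a2@(3,3) a3@(0,0) a4@(0,0) a5@(0,0) a6@(3,3) a7@(3,3) a8@(0,0) a9@(0,0) | pheromone: 14 0 0 0 0 / 0 0 0 0 0 / 0 0 0 0 0 / 0 0 0 13 0 / 0 0 0 0 0 / 0 0 0 0 0
t=4: a0@(0,0) a1@(3,3) a2@(3,3) a3@(0,0) a4@(0,0) a5@(0,0) a6@(3,3) a7@(3,3) a8@(0,0) a9@(0,0) | pheromone: 19 0 0 0 0 / 0 0 0 0 0 / 0 0 0 0 0 / 0 0 0 16 0 / 0 0 0 0 0 / 0 0 0 0 0
t=5: a0@(0,0) a1@(3,3) a2@(3,3) a3@(0,0) a4@(0,0) a5@(0,0) a6@(3,3) a7@(3,3) a8@(0,0) a9@(0,0) | pheromone: 24 0 0 0 0 / 0 0 0 0 0 / 0 0 0 0 0 / 0 0 0 19 0 / 0 0 0 0 0 / 0 0 0 0 0

F....
.....
.....
...F.
.....
.....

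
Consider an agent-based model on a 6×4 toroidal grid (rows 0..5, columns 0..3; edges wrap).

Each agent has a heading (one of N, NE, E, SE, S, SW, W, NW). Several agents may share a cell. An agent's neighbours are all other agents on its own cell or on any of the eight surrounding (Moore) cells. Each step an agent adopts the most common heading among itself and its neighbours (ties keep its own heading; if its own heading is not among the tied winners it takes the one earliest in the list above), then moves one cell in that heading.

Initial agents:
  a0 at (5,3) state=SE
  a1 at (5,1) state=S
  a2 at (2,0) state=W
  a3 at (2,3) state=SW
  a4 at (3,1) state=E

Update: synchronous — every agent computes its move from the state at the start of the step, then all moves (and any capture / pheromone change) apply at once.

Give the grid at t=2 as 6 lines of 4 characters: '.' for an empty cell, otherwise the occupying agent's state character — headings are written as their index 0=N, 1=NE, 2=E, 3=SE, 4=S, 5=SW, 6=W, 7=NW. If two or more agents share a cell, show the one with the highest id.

t=1: a0@(0,0):SE a1@(0,1):S a2@(2,3):W a3@(3,2):SW a4@(3,2):E
t=2: a0@(1,1):SE a1@(1,1):S a2@(2,2):W a3@(4,1):SW a4@(3,3):E

....
.4..
..6.
...2
.5..
....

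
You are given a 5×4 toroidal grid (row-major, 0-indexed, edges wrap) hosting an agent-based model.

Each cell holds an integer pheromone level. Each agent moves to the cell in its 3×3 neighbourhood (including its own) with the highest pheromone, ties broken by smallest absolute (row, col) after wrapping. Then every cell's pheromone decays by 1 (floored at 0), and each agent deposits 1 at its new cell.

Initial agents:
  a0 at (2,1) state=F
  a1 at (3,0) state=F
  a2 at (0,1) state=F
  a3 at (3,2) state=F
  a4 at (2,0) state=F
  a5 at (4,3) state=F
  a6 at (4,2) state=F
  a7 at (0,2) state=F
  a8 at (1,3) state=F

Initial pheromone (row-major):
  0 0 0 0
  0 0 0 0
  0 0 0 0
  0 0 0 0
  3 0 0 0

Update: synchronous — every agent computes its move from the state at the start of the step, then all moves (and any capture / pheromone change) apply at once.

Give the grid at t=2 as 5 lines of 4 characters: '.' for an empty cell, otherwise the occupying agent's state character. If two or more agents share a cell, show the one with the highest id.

t=1: a0@(1,0) a1@(4,0) a2@(4,0) a3@(2,1) a4@(1,0) a5@(4,0) a6@(0,1) a7@(0,1) a8@(0,0) | pheromone: 1 2 0 0 / 2 0 0 0 / 0 1 0 0 / 0 0 0 0 / 5 0 0 0
t=2: a0@(0,1) a1@(4,0) a2@(4,0) a3@(1,0) a4@(0,1) a5@(4,0) a6@(4,0) a7@(4,0) a8@(4,0) | pheromone: 0 3 0 0 / 2 0 0 0 / 0 0 0 0 / 0 0 0 0 / 10 0 0 0

.F..
F...
....
....
F...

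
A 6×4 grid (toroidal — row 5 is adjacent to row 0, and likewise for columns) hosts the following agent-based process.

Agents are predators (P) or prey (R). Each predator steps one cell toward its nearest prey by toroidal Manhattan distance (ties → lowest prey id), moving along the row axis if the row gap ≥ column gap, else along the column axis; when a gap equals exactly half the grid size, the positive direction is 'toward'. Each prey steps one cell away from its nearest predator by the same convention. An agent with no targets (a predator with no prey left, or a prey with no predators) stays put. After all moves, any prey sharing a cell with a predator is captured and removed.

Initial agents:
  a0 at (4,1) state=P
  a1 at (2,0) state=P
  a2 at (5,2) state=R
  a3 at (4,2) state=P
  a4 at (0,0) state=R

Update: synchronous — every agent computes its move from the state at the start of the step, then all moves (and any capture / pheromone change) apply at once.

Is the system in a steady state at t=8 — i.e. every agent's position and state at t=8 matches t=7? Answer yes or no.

yes

t=1: a0@(5,1):P a1@(1,0):P a2@(0,2):R a3@(5,2):P a4@(5,0):R
t=2: a0@(5,0):P a1@(0,0):P a2@(1,2):R a3@(0,2):P a4@(5,3):R
t=3: a0@(5,3):P a1@(5,0):P a2@(2,2):R a3@(1,2):P a4@(5,2):R
t=4: a0@(5,2):P a1@(5,1):P a2@(3,2):R a3@(2,2):P
t=5: a0@(4,2):P a1@(4,1):P a3@(3,2):P
t=6: (unchanged — steady state)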